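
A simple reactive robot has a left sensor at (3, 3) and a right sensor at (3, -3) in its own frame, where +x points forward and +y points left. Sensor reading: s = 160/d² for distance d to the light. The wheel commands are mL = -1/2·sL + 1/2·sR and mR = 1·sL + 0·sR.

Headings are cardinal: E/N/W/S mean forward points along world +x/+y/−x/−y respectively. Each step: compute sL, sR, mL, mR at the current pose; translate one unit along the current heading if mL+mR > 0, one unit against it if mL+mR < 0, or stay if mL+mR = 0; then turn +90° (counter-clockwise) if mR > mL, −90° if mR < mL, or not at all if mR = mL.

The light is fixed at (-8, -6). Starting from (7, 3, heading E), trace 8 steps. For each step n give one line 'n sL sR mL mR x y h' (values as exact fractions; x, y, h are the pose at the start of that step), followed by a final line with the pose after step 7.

0 40/117 4/9 2/39 40/117 7 3 E
1 160/313 32/101 -3072/31613 160/313 8 3 N
2 80/109 80/169 -2400/18421 80/109 8 4 W
3 160/373 160/193 14400/71989 160/373 7 4 S
4 40/117 4/9 2/39 40/117 7 3 E
5 160/313 32/101 -3072/31613 160/313 8 3 N
6 80/109 80/169 -2400/18421 80/109 8 4 W
7 160/373 160/193 14400/71989 160/373 7 4 S
final 7 3 E

n=0: pose=(7,3,E); sL=40/117, sR=4/9; mL=2/39, mR=40/117; mL+mR=46/117 → advance +1; mR−mL=34/117 → turn +1·90°
n=1: pose=(8,3,N); sL=160/313, sR=32/101; mL=-3072/31613, mR=160/313; mL+mR=13088/31613 → advance +1; mR−mL=19232/31613 → turn +1·90°
n=2: pose=(8,4,W); sL=80/109, sR=80/169; mL=-2400/18421, mR=80/109; mL+mR=11120/18421 → advance +1; mR−mL=15920/18421 → turn +1·90°
n=3: pose=(7,4,S); sL=160/373, sR=160/193; mL=14400/71989, mR=160/373; mL+mR=45280/71989 → advance +1; mR−mL=16480/71989 → turn +1·90°
n=4: pose=(7,3,E); sL=40/117, sR=4/9; mL=2/39, mR=40/117; mL+mR=46/117 → advance +1; mR−mL=34/117 → turn +1·90°
n=5: pose=(8,3,N); sL=160/313, sR=32/101; mL=-3072/31613, mR=160/313; mL+mR=13088/31613 → advance +1; mR−mL=19232/31613 → turn +1·90°
n=6: pose=(8,4,W); sL=80/109, sR=80/169; mL=-2400/18421, mR=80/109; mL+mR=11120/18421 → advance +1; mR−mL=15920/18421 → turn +1·90°
n=7: pose=(7,4,S); sL=160/373, sR=160/193; mL=14400/71989, mR=160/373; mL+mR=45280/71989 → advance +1; mR−mL=16480/71989 → turn +1·90°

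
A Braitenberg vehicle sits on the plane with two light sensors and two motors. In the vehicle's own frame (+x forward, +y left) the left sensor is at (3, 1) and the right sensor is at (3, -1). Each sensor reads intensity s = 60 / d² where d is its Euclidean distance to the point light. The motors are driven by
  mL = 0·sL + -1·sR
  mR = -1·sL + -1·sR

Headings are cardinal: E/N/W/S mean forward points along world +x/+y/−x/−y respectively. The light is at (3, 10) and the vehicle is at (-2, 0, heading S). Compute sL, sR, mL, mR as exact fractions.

12/37 12/41 -12/41 -936/1517

left sensor world pos  = (-1, -3); dL² = 185
right sensor world pos = (-3, -3); dR² = 205
sL = 60/185 = 12/37
sR = 60/205 = 12/41
mL = 0·sL + -1·sR = -12/41
mR = -1·sL + -1·sR = -936/1517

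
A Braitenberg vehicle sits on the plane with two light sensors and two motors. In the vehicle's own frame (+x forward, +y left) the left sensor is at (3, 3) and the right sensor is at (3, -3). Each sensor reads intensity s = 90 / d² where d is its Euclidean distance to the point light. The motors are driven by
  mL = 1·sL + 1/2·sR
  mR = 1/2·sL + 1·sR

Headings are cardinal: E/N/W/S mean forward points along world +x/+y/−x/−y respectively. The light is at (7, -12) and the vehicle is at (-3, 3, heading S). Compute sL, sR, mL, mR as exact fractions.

left sensor world pos  = (0, 0); dL² = 193
right sensor world pos = (-6, 0); dR² = 313
sL = 90/193 = 90/193
sR = 90/313 = 90/313
mL = 1·sL + 1/2·sR = 36855/60409
mR = 1/2·sL + 1·sR = 31455/60409

90/193 90/313 36855/60409 31455/60409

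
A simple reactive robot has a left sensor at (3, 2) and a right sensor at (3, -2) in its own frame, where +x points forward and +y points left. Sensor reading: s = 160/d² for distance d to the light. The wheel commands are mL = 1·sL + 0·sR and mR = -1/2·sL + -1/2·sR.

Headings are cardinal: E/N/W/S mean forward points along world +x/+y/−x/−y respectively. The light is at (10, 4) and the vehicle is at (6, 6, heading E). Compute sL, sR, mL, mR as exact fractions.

160/17 160 160/17 -1440/17

left sensor world pos  = (9, 8); dL² = 17
right sensor world pos = (9, 4); dR² = 1
sL = 160/17 = 160/17
sR = 160/1 = 160
mL = 1·sL + 0·sR = 160/17
mR = -1/2·sL + -1/2·sR = -1440/17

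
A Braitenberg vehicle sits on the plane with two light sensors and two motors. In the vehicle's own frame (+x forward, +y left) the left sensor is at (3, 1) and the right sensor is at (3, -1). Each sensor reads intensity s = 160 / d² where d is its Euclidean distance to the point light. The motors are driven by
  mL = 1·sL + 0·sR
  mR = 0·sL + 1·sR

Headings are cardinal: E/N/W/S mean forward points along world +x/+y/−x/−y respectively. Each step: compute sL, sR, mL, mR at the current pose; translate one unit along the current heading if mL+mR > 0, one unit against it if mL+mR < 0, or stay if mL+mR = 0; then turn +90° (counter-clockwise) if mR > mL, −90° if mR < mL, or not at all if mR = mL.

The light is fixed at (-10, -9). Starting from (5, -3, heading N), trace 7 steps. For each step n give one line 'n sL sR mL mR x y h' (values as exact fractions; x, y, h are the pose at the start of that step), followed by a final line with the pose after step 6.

0 160/277 160/337 160/277 160/337 5 -3 N
1 40/97 4/9 40/97 4/9 5 -2 E
2 32/65 160/389 32/65 160/389 6 -2 N
3 80/221 16/41 80/221 16/41 6 -1 E
4 160/377 32/89 160/377 32/89 7 -1 N
5 8/25 10/29 8/25 10/29 7 0 E
6 160/433 32/101 160/433 32/101 8 0 N
final 8 1 E

n=0: pose=(5,-3,N); sL=160/277, sR=160/337; mL=160/277, mR=160/337; mL+mR=98240/93349 → advance +1; mR−mL=-9600/93349 → turn -1·90°
n=1: pose=(5,-2,E); sL=40/97, sR=4/9; mL=40/97, mR=4/9; mL+mR=748/873 → advance +1; mR−mL=28/873 → turn +1·90°
n=2: pose=(6,-2,N); sL=32/65, sR=160/389; mL=32/65, mR=160/389; mL+mR=22848/25285 → advance +1; mR−mL=-2048/25285 → turn -1·90°
n=3: pose=(6,-1,E); sL=80/221, sR=16/41; mL=80/221, mR=16/41; mL+mR=6816/9061 → advance +1; mR−mL=256/9061 → turn +1·90°
n=4: pose=(7,-1,N); sL=160/377, sR=32/89; mL=160/377, mR=32/89; mL+mR=26304/33553 → advance +1; mR−mL=-2176/33553 → turn -1·90°
n=5: pose=(7,0,E); sL=8/25, sR=10/29; mL=8/25, mR=10/29; mL+mR=482/725 → advance +1; mR−mL=18/725 → turn +1·90°
n=6: pose=(8,0,N); sL=160/433, sR=32/101; mL=160/433, mR=32/101; mL+mR=30016/43733 → advance +1; mR−mL=-2304/43733 → turn -1·90°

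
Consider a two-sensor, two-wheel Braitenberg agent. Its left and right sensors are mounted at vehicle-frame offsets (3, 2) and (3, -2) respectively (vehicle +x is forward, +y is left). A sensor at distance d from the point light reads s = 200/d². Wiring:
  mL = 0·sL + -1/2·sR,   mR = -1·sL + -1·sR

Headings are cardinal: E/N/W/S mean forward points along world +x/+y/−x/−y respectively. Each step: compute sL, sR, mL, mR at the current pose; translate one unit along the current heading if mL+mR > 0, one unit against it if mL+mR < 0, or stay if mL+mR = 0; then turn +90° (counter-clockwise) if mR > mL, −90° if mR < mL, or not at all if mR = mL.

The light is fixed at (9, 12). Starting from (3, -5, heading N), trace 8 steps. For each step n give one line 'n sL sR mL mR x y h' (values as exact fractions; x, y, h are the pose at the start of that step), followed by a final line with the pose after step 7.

0 10/13 50/53 -25/53 -1180/689 3 -5 N
1 40/53 200/409 -100/409 -26960/21677 3 -6 E
2 100/233 100/261 -50/261 -49400/60813 2 -6 S
3 200/461 8/13 -4/13 -6288/5993 2 -5 W
4 10/13 50/53 -25/53 -1180/689 3 -5 N
5 40/53 200/409 -100/409 -26960/21677 3 -6 E
6 100/233 100/261 -50/261 -49400/60813 2 -6 S
7 200/461 8/13 -4/13 -6288/5993 2 -5 W
final 3 -5 N

n=0: pose=(3,-5,N); sL=10/13, sR=50/53; mL=-25/53, mR=-1180/689; mL+mR=-1505/689 → advance -1; mR−mL=-855/689 → turn -1·90°
n=1: pose=(3,-6,E); sL=40/53, sR=200/409; mL=-100/409, mR=-26960/21677; mL+mR=-32260/21677 → advance -1; mR−mL=-21660/21677 → turn -1·90°
n=2: pose=(2,-6,S); sL=100/233, sR=100/261; mL=-50/261, mR=-49400/60813; mL+mR=-20350/20271 → advance -1; mR−mL=-37750/60813 → turn -1·90°
n=3: pose=(2,-5,W); sL=200/461, sR=8/13; mL=-4/13, mR=-6288/5993; mL+mR=-8132/5993 → advance -1; mR−mL=-4444/5993 → turn -1·90°
n=4: pose=(3,-5,N); sL=10/13, sR=50/53; mL=-25/53, mR=-1180/689; mL+mR=-1505/689 → advance -1; mR−mL=-855/689 → turn -1·90°
n=5: pose=(3,-6,E); sL=40/53, sR=200/409; mL=-100/409, mR=-26960/21677; mL+mR=-32260/21677 → advance -1; mR−mL=-21660/21677 → turn -1·90°
n=6: pose=(2,-6,S); sL=100/233, sR=100/261; mL=-50/261, mR=-49400/60813; mL+mR=-20350/20271 → advance -1; mR−mL=-37750/60813 → turn -1·90°
n=7: pose=(2,-5,W); sL=200/461, sR=8/13; mL=-4/13, mR=-6288/5993; mL+mR=-8132/5993 → advance -1; mR−mL=-4444/5993 → turn -1·90°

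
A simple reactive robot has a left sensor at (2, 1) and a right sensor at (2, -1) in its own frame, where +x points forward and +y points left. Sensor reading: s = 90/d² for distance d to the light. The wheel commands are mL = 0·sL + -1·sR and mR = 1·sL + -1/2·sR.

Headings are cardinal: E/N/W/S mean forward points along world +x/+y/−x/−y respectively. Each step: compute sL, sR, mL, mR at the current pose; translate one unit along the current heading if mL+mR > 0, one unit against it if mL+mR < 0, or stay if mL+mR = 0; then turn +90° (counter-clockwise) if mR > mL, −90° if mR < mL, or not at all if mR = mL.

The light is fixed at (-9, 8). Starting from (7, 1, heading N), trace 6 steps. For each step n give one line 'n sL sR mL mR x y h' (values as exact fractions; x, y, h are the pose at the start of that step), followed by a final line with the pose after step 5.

0 9/25 45/157 -45/157 1701/7850 7 1 N
1 90/277 18/49 -18/49 1917/13573 7 0 W
2 45/212 45/178 -45/178 405/4717 8 0 S
3 90/397 18/85 -18/85 4077/33745 8 1 E
4 9/25 45/157 -45/157 1701/7850 7 1 N
5 90/277 18/49 -18/49 1917/13573 7 0 W
final 8 0 S

n=0: pose=(7,1,N); sL=9/25, sR=45/157; mL=-45/157, mR=1701/7850; mL+mR=-549/7850 → advance -1; mR−mL=3951/7850 → turn +1·90°
n=1: pose=(7,0,W); sL=90/277, sR=18/49; mL=-18/49, mR=1917/13573; mL+mR=-3069/13573 → advance -1; mR−mL=6903/13573 → turn +1·90°
n=2: pose=(8,0,S); sL=45/212, sR=45/178; mL=-45/178, mR=405/4717; mL+mR=-1575/9434 → advance -1; mR−mL=3195/9434 → turn +1·90°
n=3: pose=(8,1,E); sL=90/397, sR=18/85; mL=-18/85, mR=4077/33745; mL+mR=-3069/33745 → advance -1; mR−mL=11223/33745 → turn +1·90°
n=4: pose=(7,1,N); sL=9/25, sR=45/157; mL=-45/157, mR=1701/7850; mL+mR=-549/7850 → advance -1; mR−mL=3951/7850 → turn +1·90°
n=5: pose=(7,0,W); sL=90/277, sR=18/49; mL=-18/49, mR=1917/13573; mL+mR=-3069/13573 → advance -1; mR−mL=6903/13573 → turn +1·90°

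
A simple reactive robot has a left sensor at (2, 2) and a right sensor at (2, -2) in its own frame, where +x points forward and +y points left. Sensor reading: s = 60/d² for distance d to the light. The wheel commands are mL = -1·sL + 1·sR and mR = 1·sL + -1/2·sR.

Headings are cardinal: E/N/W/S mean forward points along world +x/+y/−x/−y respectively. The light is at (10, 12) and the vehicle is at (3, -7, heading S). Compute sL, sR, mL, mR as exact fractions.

30/233 10/87 -280/20271 1445/20271

left sensor world pos  = (5, -9); dL² = 466
right sensor world pos = (1, -9); dR² = 522
sL = 60/466 = 30/233
sR = 60/522 = 10/87
mL = -1·sL + 1·sR = -280/20271
mR = 1·sL + -1/2·sR = 1445/20271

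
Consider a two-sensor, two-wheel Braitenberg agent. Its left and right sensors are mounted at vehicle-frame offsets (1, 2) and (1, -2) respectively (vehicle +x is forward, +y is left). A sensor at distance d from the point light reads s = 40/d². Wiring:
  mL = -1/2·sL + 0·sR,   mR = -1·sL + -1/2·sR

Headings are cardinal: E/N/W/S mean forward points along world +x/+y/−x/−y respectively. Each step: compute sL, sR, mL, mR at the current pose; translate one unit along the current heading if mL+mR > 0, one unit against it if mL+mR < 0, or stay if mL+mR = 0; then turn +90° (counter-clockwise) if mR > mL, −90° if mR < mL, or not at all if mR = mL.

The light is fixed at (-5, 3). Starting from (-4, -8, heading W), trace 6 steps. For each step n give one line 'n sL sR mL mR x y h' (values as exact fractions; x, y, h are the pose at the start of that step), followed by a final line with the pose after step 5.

0 40/169 40/81 -20/169 -6620/13689 -4 -8 W
1 2/5 10/29 -1/5 -83/145 -3 -8 N
2 40/109 8/41 -20/109 -2076/4469 -3 -9 E
3 20/89 4/17 -10/89 -518/1513 -4 -9 S
4 40/169 40/81 -20/169 -6620/13689 -4 -8 W
5 2/5 10/29 -1/5 -83/145 -3 -8 N
final -3 -9 E

n=0: pose=(-4,-8,W); sL=40/169, sR=40/81; mL=-20/169, mR=-6620/13689; mL+mR=-8240/13689 → advance -1; mR−mL=-5000/13689 → turn -1·90°
n=1: pose=(-3,-8,N); sL=2/5, sR=10/29; mL=-1/5, mR=-83/145; mL+mR=-112/145 → advance -1; mR−mL=-54/145 → turn -1·90°
n=2: pose=(-3,-9,E); sL=40/109, sR=8/41; mL=-20/109, mR=-2076/4469; mL+mR=-2896/4469 → advance -1; mR−mL=-1256/4469 → turn -1·90°
n=3: pose=(-4,-9,S); sL=20/89, sR=4/17; mL=-10/89, mR=-518/1513; mL+mR=-688/1513 → advance -1; mR−mL=-348/1513 → turn -1·90°
n=4: pose=(-4,-8,W); sL=40/169, sR=40/81; mL=-20/169, mR=-6620/13689; mL+mR=-8240/13689 → advance -1; mR−mL=-5000/13689 → turn -1·90°
n=5: pose=(-3,-8,N); sL=2/5, sR=10/29; mL=-1/5, mR=-83/145; mL+mR=-112/145 → advance -1; mR−mL=-54/145 → turn -1·90°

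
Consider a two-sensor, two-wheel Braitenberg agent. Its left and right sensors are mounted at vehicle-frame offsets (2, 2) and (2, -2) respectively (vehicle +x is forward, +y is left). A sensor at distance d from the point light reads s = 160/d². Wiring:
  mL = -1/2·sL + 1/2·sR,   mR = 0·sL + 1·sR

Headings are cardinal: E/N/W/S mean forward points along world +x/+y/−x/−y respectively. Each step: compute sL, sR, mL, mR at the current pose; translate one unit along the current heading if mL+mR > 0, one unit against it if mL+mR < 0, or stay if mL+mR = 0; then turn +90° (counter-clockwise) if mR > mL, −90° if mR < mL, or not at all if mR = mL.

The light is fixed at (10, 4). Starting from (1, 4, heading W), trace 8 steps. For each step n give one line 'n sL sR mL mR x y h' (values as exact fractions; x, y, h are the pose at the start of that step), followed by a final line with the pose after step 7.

0 32/25 32/25 0 32/25 1 4 W
1 40/17 40/37 -400/629 40/37 0 4 S
2 32/13 160/73 -128/949 160/73 0 3 E
3 80/61 16/5 288/305 16/5 1 3 N
4 32/25 32/25 0 32/25 1 4 W
5 40/17 40/37 -400/629 40/37 0 4 S
6 32/13 160/73 -128/949 160/73 0 3 E
7 80/61 16/5 288/305 16/5 1 3 N
final 1 4 W

n=0: pose=(1,4,W); sL=32/25, sR=32/25; mL=0, mR=32/25; mL+mR=32/25 → advance +1; mR−mL=32/25 → turn +1·90°
n=1: pose=(0,4,S); sL=40/17, sR=40/37; mL=-400/629, mR=40/37; mL+mR=280/629 → advance +1; mR−mL=1080/629 → turn +1·90°
n=2: pose=(0,3,E); sL=32/13, sR=160/73; mL=-128/949, mR=160/73; mL+mR=1952/949 → advance +1; mR−mL=2208/949 → turn +1·90°
n=3: pose=(1,3,N); sL=80/61, sR=16/5; mL=288/305, mR=16/5; mL+mR=1264/305 → advance +1; mR−mL=688/305 → turn +1·90°
n=4: pose=(1,4,W); sL=32/25, sR=32/25; mL=0, mR=32/25; mL+mR=32/25 → advance +1; mR−mL=32/25 → turn +1·90°
n=5: pose=(0,4,S); sL=40/17, sR=40/37; mL=-400/629, mR=40/37; mL+mR=280/629 → advance +1; mR−mL=1080/629 → turn +1·90°
n=6: pose=(0,3,E); sL=32/13, sR=160/73; mL=-128/949, mR=160/73; mL+mR=1952/949 → advance +1; mR−mL=2208/949 → turn +1·90°
n=7: pose=(1,3,N); sL=80/61, sR=16/5; mL=288/305, mR=16/5; mL+mR=1264/305 → advance +1; mR−mL=688/305 → turn +1·90°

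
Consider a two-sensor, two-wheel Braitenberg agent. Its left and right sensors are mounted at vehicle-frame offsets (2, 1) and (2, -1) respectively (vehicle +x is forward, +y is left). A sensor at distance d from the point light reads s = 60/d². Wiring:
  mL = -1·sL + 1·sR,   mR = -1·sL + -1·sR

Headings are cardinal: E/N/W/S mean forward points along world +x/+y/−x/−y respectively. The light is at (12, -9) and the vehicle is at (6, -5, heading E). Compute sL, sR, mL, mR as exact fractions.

left sensor world pos  = (8, -4); dL² = 41
right sensor world pos = (8, -6); dR² = 25
sL = 60/41 = 60/41
sR = 60/25 = 12/5
mL = -1·sL + 1·sR = 192/205
mR = -1·sL + -1·sR = -792/205

60/41 12/5 192/205 -792/205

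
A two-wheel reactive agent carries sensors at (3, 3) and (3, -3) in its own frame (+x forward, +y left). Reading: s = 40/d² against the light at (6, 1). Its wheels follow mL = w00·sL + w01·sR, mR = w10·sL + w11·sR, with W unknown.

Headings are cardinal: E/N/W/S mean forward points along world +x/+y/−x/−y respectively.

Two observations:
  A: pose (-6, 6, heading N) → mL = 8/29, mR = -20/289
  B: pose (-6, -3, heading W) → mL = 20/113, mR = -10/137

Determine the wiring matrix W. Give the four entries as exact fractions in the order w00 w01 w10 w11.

0 1 -1/2 0

obs A: pose=(-6,6,N) → sL=40/289, sR=8/29, mL=8/29, mR=-20/289
obs B: pose=(-6,-3,W) → sL=20/137, sR=20/113, mL=20/113, mR=-10/137
sensor matrix S = [[40/289, 8/29], [20/137, 20/113]]; det S = -2046720/129746261
solve [mL_A; mL_B] = S·[w00; w01] and [mR_A; mR_B] = S·[w10; w11]:
  w00 = 0, w01 = 1, w10 = -1/2, w11 = 0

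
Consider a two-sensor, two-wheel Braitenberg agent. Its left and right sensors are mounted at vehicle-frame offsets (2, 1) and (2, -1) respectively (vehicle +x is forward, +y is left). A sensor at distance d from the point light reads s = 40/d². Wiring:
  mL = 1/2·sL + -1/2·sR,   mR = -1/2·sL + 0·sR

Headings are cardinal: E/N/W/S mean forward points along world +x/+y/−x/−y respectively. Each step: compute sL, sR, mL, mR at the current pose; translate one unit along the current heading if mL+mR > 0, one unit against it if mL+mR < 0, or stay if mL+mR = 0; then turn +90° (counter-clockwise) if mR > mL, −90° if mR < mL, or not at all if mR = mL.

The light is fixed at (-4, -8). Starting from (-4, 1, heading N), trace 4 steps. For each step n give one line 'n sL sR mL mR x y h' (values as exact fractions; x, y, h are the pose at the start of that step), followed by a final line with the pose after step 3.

n=0: pose=(-4,1,N); sL=20/61, sR=20/61; mL=0, mR=-10/61; mL+mR=-10/61 → advance -1; mR−mL=-10/61 → turn -1·90°
n=1: pose=(-4,0,E); sL=8/17, sR=40/53; mL=-128/901, mR=-4/17; mL+mR=-20/53 → advance -1; mR−mL=-84/901 → turn -1·90°
n=2: pose=(-5,0,S); sL=10/9, sR=1; mL=1/18, mR=-5/9; mL+mR=-1/2 → advance -1; mR−mL=-11/18 → turn -1·90°
n=3: pose=(-5,1,W); sL=40/73, sR=40/109; mL=720/7957, mR=-20/73; mL+mR=-20/109 → advance -1; mR−mL=-2900/7957 → turn -1·90°

0 20/61 20/61 0 -10/61 -4 1 N
1 8/17 40/53 -128/901 -4/17 -4 0 E
2 10/9 1 1/18 -5/9 -5 0 S
3 40/73 40/109 720/7957 -20/73 -5 1 W
final -4 1 N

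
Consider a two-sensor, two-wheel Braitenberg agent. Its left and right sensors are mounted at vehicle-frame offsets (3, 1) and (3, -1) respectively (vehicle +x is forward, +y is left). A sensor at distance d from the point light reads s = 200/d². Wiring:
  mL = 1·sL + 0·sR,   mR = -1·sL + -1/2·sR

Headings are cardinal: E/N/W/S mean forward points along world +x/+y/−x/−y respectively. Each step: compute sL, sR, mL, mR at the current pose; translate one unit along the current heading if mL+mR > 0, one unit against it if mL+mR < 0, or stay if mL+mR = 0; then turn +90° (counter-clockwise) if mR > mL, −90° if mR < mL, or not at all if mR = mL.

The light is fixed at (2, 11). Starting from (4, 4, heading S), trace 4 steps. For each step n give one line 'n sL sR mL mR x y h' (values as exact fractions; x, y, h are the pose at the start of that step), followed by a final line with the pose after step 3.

n=0: pose=(4,4,S); sL=200/109, sR=200/101; mL=200/109, mR=-31100/11009; mL+mR=-100/101 → advance -1; mR−mL=-51300/11009 → turn -1·90°
n=1: pose=(4,5,W); sL=4, sR=100/13; mL=4, mR=-102/13; mL+mR=-50/13 → advance -1; mR−mL=-154/13 → turn -1·90°
n=2: pose=(5,5,N); sL=200/13, sR=8; mL=200/13, mR=-252/13; mL+mR=-4 → advance -1; mR−mL=-452/13 → turn -1·90°
n=3: pose=(5,4,E); sL=25/9, sR=2; mL=25/9, mR=-34/9; mL+mR=-1 → advance -1; mR−mL=-59/9 → turn -1·90°

0 200/109 200/101 200/109 -31100/11009 4 4 S
1 4 100/13 4 -102/13 4 5 W
2 200/13 8 200/13 -252/13 5 5 N
3 25/9 2 25/9 -34/9 5 4 E
final 4 4 S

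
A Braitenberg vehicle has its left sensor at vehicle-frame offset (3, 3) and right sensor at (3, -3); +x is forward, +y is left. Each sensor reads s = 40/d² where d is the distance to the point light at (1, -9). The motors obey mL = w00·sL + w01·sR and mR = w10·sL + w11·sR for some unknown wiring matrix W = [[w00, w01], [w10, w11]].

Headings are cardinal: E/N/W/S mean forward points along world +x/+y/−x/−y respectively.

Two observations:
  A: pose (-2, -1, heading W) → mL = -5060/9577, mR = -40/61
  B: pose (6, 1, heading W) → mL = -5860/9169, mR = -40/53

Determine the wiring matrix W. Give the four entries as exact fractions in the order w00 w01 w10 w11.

-1 1/2 -1 0

obs A: pose=(-2,-1,W) → sL=40/61, sR=40/157, mL=-5060/9577, mR=-40/61
obs B: pose=(6,1,W) → sL=40/53, sR=40/173, mL=-5860/9169, mR=-40/53
sensor matrix S = [[40/61, 40/157], [40/53, 40/173]]; det S = -3571200/87811513
solve [mL_A; mL_B] = S·[w00; w01] and [mR_A; mR_B] = S·[w10; w11]:
  w00 = -1, w01 = 1/2, w10 = -1, w11 = 0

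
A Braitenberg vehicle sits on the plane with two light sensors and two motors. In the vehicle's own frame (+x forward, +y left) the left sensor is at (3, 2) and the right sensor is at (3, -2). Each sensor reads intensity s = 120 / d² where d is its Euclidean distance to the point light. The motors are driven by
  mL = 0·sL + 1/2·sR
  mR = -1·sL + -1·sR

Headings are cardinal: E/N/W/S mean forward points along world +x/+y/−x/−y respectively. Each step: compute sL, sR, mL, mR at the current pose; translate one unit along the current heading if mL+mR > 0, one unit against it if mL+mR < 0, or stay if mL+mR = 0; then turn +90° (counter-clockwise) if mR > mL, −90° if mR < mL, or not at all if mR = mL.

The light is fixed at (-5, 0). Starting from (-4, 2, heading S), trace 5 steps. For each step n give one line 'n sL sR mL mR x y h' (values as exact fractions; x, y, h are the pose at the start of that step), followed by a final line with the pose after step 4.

n=0: pose=(-4,2,S); sL=12, sR=60; mL=30, mR=-72; mL+mR=-42 → advance -1; mR−mL=-102 → turn -1·90°
n=1: pose=(-4,3,W); sL=24, sR=120/29; mL=60/29, mR=-816/29; mL+mR=-756/29 → advance -1; mR−mL=-876/29 → turn -1·90°
n=2: pose=(-3,3,N); sL=10/3, sR=30/13; mL=15/13, mR=-220/39; mL+mR=-175/39 → advance -1; mR−mL=-265/39 → turn -1·90°
n=3: pose=(-3,2,E); sL=120/41, sR=24/5; mL=12/5, mR=-1584/205; mL+mR=-1092/205 → advance -1; mR−mL=-2076/205 → turn -1·90°
n=4: pose=(-4,2,S); sL=12, sR=60; mL=30, mR=-72; mL+mR=-42 → advance -1; mR−mL=-102 → turn -1·90°

0 12 60 30 -72 -4 2 S
1 24 120/29 60/29 -816/29 -4 3 W
2 10/3 30/13 15/13 -220/39 -3 3 N
3 120/41 24/5 12/5 -1584/205 -3 2 E
4 12 60 30 -72 -4 2 S
final -4 3 W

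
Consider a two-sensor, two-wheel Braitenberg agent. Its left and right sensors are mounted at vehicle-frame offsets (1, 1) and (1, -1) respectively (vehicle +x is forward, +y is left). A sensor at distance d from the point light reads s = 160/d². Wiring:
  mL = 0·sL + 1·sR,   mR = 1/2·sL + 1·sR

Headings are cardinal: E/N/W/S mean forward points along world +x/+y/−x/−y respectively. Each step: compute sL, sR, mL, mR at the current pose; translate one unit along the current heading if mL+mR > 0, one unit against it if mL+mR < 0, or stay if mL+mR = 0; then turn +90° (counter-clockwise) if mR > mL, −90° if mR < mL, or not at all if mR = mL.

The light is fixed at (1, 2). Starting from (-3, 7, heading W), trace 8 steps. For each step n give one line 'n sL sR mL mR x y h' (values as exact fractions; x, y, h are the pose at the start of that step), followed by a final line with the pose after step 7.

0 160/41 160/61 160/61 11440/2501 -3 7 W
1 5 40/13 40/13 145/26 -4 7 S
2 160/41 32/5 32/5 1712/205 -4 6 E
3 16/5 80/17 80/17 536/85 -3 6 N
4 160/41 160/61 160/61 11440/2501 -3 7 W
5 5 40/13 40/13 145/26 -4 7 S
6 160/41 32/5 32/5 1712/205 -4 6 E
7 16/5 80/17 80/17 536/85 -3 6 N
final -3 7 W

n=0: pose=(-3,7,W); sL=160/41, sR=160/61; mL=160/61, mR=11440/2501; mL+mR=18000/2501 → advance +1; mR−mL=80/41 → turn +1·90°
n=1: pose=(-4,7,S); sL=5, sR=40/13; mL=40/13, mR=145/26; mL+mR=225/26 → advance +1; mR−mL=5/2 → turn +1·90°
n=2: pose=(-4,6,E); sL=160/41, sR=32/5; mL=32/5, mR=1712/205; mL+mR=3024/205 → advance +1; mR−mL=80/41 → turn +1·90°
n=3: pose=(-3,6,N); sL=16/5, sR=80/17; mL=80/17, mR=536/85; mL+mR=936/85 → advance +1; mR−mL=8/5 → turn +1·90°
n=4: pose=(-3,7,W); sL=160/41, sR=160/61; mL=160/61, mR=11440/2501; mL+mR=18000/2501 → advance +1; mR−mL=80/41 → turn +1·90°
n=5: pose=(-4,7,S); sL=5, sR=40/13; mL=40/13, mR=145/26; mL+mR=225/26 → advance +1; mR−mL=5/2 → turn +1·90°
n=6: pose=(-4,6,E); sL=160/41, sR=32/5; mL=32/5, mR=1712/205; mL+mR=3024/205 → advance +1; mR−mL=80/41 → turn +1·90°
n=7: pose=(-3,6,N); sL=16/5, sR=80/17; mL=80/17, mR=536/85; mL+mR=936/85 → advance +1; mR−mL=8/5 → turn +1·90°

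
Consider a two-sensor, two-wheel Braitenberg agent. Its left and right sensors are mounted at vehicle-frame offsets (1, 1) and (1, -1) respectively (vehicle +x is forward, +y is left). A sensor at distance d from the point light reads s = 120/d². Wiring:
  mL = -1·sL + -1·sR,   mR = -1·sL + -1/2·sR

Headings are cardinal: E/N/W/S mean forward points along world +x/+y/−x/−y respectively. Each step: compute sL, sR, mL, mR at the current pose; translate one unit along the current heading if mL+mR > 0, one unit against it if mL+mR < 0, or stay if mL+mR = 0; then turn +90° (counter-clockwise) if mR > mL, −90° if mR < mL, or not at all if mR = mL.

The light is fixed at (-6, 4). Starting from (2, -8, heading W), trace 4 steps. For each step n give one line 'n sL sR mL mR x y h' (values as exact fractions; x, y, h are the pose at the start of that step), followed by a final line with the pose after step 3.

0 60/109 12/17 -2328/1853 -1674/1853 2 -8 W
1 120/269 120/233 -60240/62677 -44100/62677 3 -8 S
2 3/5 30/61 -333/305 -258/305 3 -7 E
3 120/149 120/181 -39600/26969 -30660/26969 2 -7 N
final 2 -8 W

n=0: pose=(2,-8,W); sL=60/109, sR=12/17; mL=-2328/1853, mR=-1674/1853; mL+mR=-4002/1853 → advance -1; mR−mL=6/17 → turn +1·90°
n=1: pose=(3,-8,S); sL=120/269, sR=120/233; mL=-60240/62677, mR=-44100/62677; mL+mR=-104340/62677 → advance -1; mR−mL=60/233 → turn +1·90°
n=2: pose=(3,-7,E); sL=3/5, sR=30/61; mL=-333/305, mR=-258/305; mL+mR=-591/305 → advance -1; mR−mL=15/61 → turn +1·90°
n=3: pose=(2,-7,N); sL=120/149, sR=120/181; mL=-39600/26969, mR=-30660/26969; mL+mR=-70260/26969 → advance -1; mR−mL=60/181 → turn +1·90°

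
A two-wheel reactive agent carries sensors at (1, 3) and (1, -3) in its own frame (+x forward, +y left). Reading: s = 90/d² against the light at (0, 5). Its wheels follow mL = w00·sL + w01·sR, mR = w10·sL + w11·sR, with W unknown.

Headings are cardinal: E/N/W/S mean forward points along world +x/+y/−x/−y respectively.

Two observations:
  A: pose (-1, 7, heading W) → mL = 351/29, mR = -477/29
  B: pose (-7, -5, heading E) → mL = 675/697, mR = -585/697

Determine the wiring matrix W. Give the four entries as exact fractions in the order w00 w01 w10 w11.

1/2 1 -1 1/2

obs A: pose=(-1,7,W) → sL=18, sR=90/29, mL=351/29, mR=-477/29
obs B: pose=(-7,-5,E) → sL=18/17, sR=18/41, mL=675/697, mR=-585/697
sensor matrix S = [[18, 90/29], [18/17, 18/41]]; det S = 93312/20213
solve [mL_A; mL_B] = S·[w00; w01] and [mR_A; mR_B] = S·[w10; w11]:
  w00 = 1/2, w01 = 1, w10 = -1, w11 = 1/2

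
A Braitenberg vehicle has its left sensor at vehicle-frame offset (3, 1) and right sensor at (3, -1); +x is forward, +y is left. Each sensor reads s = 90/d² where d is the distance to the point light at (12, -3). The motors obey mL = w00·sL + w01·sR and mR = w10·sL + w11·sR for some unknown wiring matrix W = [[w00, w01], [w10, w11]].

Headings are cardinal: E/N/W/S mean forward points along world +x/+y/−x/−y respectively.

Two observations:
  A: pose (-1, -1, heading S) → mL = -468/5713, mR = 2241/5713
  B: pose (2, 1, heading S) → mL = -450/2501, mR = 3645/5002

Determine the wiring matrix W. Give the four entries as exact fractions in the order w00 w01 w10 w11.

-1/2 1/2 1 -1/2

obs A: pose=(-1,-1,S) → sL=18/29, sR=90/197, mL=-468/5713, mR=2241/5713
obs B: pose=(2,1,S) → sL=45/41, sR=45/61, mL=-450/2501, mR=3645/5002
sensor matrix S = [[18/29, 90/197], [45/41, 45/61]]; det S = -622080/14288213
solve [mL_A; mL_B] = S·[w00; w01] and [mR_A; mR_B] = S·[w10; w11]:
  w00 = -1/2, w01 = 1/2, w10 = 1, w11 = -1/2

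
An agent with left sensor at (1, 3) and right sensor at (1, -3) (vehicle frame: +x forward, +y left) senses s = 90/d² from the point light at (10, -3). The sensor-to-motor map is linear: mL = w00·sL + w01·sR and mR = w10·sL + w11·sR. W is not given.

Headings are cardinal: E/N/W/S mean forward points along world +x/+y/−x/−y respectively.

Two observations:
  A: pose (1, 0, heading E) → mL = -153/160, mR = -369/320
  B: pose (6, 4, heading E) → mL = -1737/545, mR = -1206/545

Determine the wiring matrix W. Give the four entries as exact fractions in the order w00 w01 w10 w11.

1/2 -1 -1/2 -1/2

obs A: pose=(1,0,E) → sL=9/10, sR=45/32, mL=-153/160, mR=-369/320
obs B: pose=(6,4,E) → sL=90/109, sR=18/5, mL=-1737/545, mR=-1206/545
sensor matrix S = [[9/10, 45/32], [90/109, 18/5]]; det S = 90639/43600
solve [mL_A; mL_B] = S·[w00; w01] and [mR_A; mR_B] = S·[w10; w11]:
  w00 = 1/2, w01 = -1, w10 = -1/2, w11 = -1/2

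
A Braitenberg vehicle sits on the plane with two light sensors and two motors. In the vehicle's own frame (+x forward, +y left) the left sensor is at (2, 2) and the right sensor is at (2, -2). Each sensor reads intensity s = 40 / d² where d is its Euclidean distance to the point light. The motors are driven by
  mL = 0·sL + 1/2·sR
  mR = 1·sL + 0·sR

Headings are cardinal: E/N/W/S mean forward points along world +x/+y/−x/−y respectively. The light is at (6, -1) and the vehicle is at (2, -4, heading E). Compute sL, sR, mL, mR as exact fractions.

left sensor world pos  = (4, -2); dL² = 5
right sensor world pos = (4, -6); dR² = 29
sL = 40/5 = 8
sR = 40/29 = 40/29
mL = 0·sL + 1/2·sR = 20/29
mR = 1·sL + 0·sR = 8

8 40/29 20/29 8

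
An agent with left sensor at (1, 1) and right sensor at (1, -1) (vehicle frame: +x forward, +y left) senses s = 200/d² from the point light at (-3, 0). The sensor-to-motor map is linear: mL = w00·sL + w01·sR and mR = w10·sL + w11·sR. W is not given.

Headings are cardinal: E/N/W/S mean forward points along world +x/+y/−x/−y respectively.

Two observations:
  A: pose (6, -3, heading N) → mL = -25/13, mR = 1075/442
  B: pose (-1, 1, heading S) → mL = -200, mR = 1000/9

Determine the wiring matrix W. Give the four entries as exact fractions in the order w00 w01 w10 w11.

obs A: pose=(6,-3,N) → sL=50/17, sR=25/13, mL=-25/13, mR=1075/442
obs B: pose=(-1,1,S) → sL=200/9, sR=200, mL=-200, mR=1000/9
sensor matrix S = [[50/17, 25/13], [200/9, 200]]; det S = 1085000/1989
solve [mL_A; mL_B] = S·[w00; w01] and [mR_A; mR_B] = S·[w10; w11]:
  w00 = 0, w01 = -1, w10 = 1/2, w11 = 1/2

0 -1 1/2 1/2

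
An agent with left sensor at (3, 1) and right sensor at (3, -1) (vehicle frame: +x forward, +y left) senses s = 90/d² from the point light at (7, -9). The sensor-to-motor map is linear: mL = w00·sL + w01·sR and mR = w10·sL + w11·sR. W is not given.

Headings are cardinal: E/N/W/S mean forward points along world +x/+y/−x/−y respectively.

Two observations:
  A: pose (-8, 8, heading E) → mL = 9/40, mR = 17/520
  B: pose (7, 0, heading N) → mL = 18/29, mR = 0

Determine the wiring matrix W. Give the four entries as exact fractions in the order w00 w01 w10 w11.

0 1 -1 1

obs A: pose=(-8,8,E) → sL=5/26, sR=9/40, mL=9/40, mR=17/520
obs B: pose=(7,0,N) → sL=18/29, sR=18/29, mL=18/29, mR=0
sensor matrix S = [[5/26, 9/40], [18/29, 18/29]]; det S = -153/7540
solve [mL_A; mL_B] = S·[w00; w01] and [mR_A; mR_B] = S·[w10; w11]:
  w00 = 0, w01 = 1, w10 = -1, w11 = 1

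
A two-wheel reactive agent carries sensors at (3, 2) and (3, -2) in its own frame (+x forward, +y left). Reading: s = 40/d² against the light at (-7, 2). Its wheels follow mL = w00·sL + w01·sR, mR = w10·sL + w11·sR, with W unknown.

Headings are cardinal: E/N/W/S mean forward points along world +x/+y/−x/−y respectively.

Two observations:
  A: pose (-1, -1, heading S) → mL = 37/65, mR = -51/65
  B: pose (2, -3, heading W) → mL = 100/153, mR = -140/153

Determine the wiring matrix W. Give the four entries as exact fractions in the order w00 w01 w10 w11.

-1/2 1 -1 -1/2

obs A: pose=(-1,-1,S) → sL=2/5, sR=10/13, mL=37/65, mR=-51/65
obs B: pose=(2,-3,W) → sL=8/17, sR=8/9, mL=100/153, mR=-140/153
sensor matrix S = [[2/5, 10/13], [8/17, 8/9]]; det S = -64/9945
solve [mL_A; mL_B] = S·[w00; w01] and [mR_A; mR_B] = S·[w10; w11]:
  w00 = -1/2, w01 = 1, w10 = -1, w11 = -1/2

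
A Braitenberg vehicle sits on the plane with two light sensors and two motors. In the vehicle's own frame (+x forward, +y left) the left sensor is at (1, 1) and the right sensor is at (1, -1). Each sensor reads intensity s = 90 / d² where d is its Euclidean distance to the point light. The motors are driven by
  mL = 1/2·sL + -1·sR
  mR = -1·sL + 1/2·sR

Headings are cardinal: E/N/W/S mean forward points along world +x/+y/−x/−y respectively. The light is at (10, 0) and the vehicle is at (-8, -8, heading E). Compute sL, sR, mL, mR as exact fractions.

45/169 9/37 -1377/12506 -1809/12506

left sensor world pos  = (-7, -7); dL² = 338
right sensor world pos = (-7, -9); dR² = 370
sL = 90/338 = 45/169
sR = 90/370 = 9/37
mL = 1/2·sL + -1·sR = -1377/12506
mR = -1·sL + 1/2·sR = -1809/12506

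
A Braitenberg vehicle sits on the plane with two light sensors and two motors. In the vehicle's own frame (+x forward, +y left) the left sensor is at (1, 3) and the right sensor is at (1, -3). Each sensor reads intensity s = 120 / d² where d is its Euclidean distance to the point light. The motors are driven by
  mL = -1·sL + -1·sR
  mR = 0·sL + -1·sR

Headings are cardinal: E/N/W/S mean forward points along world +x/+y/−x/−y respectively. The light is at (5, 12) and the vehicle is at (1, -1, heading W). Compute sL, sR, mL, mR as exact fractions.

left sensor world pos  = (0, -4); dL² = 281
right sensor world pos = (0, 2); dR² = 125
sL = 120/281 = 120/281
sR = 120/125 = 24/25
mL = -1·sL + -1·sR = -9744/7025
mR = 0·sL + -1·sR = -24/25

120/281 24/25 -9744/7025 -24/25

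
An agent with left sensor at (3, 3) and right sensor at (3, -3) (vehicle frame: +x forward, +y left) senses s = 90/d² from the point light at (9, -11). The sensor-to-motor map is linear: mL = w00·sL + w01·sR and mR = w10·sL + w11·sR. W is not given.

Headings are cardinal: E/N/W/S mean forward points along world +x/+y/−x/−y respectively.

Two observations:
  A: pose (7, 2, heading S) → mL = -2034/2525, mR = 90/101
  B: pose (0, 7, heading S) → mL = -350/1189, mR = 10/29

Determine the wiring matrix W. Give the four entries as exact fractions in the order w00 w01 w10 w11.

obs A: pose=(7,2,S) → sL=90/101, sR=18/25, mL=-2034/2525, mR=90/101
obs B: pose=(0,7,S) → sL=10/29, sR=10/41, mL=-350/1189, mR=10/29
sensor matrix S = [[90/101, 18/25], [10/29, 10/41]]; det S = -18576/600445
solve [mL_A; mL_B] = S·[w00; w01] and [mR_A; mR_B] = S·[w10; w11]:
  w00 = -1/2, w01 = -1/2, w10 = 1, w11 = 0

-1/2 -1/2 1 0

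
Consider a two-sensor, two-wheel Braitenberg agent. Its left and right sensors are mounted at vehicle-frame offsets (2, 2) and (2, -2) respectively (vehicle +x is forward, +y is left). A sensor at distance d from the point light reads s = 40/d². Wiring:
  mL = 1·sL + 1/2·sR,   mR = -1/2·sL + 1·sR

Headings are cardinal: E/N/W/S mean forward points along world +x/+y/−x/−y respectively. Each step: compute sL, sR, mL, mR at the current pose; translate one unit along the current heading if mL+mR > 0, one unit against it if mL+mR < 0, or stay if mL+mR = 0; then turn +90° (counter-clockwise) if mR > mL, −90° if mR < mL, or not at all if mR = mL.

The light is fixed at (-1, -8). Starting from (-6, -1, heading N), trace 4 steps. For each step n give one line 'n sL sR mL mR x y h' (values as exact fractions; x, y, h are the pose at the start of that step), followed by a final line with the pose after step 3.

0 4/13 4/9 62/117 34/117 -6 -1 N
1 40/109 8/9 796/981 692/981 -6 0 E
2 1 5/9 23/18 1/18 -5 0 S
3 40/61 40/117 5900/7137 100/7137 -5 -1 W
final -6 -1 N

n=0: pose=(-6,-1,N); sL=4/13, sR=4/9; mL=62/117, mR=34/117; mL+mR=32/39 → advance +1; mR−mL=-28/117 → turn -1·90°
n=1: pose=(-6,0,E); sL=40/109, sR=8/9; mL=796/981, mR=692/981; mL+mR=496/327 → advance +1; mR−mL=-104/981 → turn -1·90°
n=2: pose=(-5,0,S); sL=1, sR=5/9; mL=23/18, mR=1/18; mL+mR=4/3 → advance +1; mR−mL=-11/9 → turn -1·90°
n=3: pose=(-5,-1,W); sL=40/61, sR=40/117; mL=5900/7137, mR=100/7137; mL+mR=2000/2379 → advance +1; mR−mL=-5800/7137 → turn -1·90°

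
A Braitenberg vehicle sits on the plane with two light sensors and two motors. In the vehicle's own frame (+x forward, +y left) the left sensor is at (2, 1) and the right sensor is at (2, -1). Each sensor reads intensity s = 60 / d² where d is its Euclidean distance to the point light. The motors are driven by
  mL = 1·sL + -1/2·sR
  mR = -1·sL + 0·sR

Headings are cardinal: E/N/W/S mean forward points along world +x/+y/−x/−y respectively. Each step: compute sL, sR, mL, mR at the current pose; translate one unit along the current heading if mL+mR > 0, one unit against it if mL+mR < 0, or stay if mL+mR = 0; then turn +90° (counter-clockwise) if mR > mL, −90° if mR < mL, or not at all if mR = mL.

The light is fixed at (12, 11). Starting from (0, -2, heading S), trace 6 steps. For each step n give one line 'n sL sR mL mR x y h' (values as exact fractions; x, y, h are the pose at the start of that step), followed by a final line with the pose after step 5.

0 30/173 30/197 3315/34081 -30/173 0 -2 S
1 12/73 60/317 1614/23141 -12/73 0 -1 W
2 15/61 3/10 117/1220 -15/61 1 -1 N
3 4/15 60/277 658/4155 -4/15 1 -2 E
4 30/173 30/197 3315/34081 -30/173 0 -2 S
5 12/73 60/317 1614/23141 -12/73 0 -1 W
final 1 -1 N

n=0: pose=(0,-2,S); sL=30/173, sR=30/197; mL=3315/34081, mR=-30/173; mL+mR=-15/197 → advance -1; mR−mL=-9225/34081 → turn -1·90°
n=1: pose=(0,-1,W); sL=12/73, sR=60/317; mL=1614/23141, mR=-12/73; mL+mR=-30/317 → advance -1; mR−mL=-5418/23141 → turn -1·90°
n=2: pose=(1,-1,N); sL=15/61, sR=3/10; mL=117/1220, mR=-15/61; mL+mR=-3/20 → advance -1; mR−mL=-417/1220 → turn -1·90°
n=3: pose=(1,-2,E); sL=4/15, sR=60/277; mL=658/4155, mR=-4/15; mL+mR=-30/277 → advance -1; mR−mL=-1766/4155 → turn -1·90°
n=4: pose=(0,-2,S); sL=30/173, sR=30/197; mL=3315/34081, mR=-30/173; mL+mR=-15/197 → advance -1; mR−mL=-9225/34081 → turn -1·90°
n=5: pose=(0,-1,W); sL=12/73, sR=60/317; mL=1614/23141, mR=-12/73; mL+mR=-30/317 → advance -1; mR−mL=-5418/23141 → turn -1·90°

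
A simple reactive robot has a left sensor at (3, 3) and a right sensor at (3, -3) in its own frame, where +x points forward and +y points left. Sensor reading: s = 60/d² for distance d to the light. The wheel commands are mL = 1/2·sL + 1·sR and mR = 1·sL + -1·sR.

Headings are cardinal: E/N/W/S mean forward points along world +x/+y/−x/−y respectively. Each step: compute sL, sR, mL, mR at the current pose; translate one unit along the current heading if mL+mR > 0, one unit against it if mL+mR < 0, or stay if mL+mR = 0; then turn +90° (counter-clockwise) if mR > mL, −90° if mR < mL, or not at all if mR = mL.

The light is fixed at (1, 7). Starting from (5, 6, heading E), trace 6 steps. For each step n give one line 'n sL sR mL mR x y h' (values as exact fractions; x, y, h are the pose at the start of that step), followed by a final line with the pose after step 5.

0 60/53 12/13 1026/689 144/689 5 6 E
1 3/4 3 27/8 -9/4 6 6 S
2 60/29 12 378/29 -288/29 6 5 W
3 30 6/5 81/5 144/5 5 5 N
4 60/17 12 234/17 -144/17 5 6 W
5 15 3/2 9 27/2 4 6 N
final 4 7 W

n=0: pose=(5,6,E); sL=60/53, sR=12/13; mL=1026/689, mR=144/689; mL+mR=90/53 → advance +1; mR−mL=-882/689 → turn -1·90°
n=1: pose=(6,6,S); sL=3/4, sR=3; mL=27/8, mR=-9/4; mL+mR=9/8 → advance +1; mR−mL=-45/8 → turn -1·90°
n=2: pose=(6,5,W); sL=60/29, sR=12; mL=378/29, mR=-288/29; mL+mR=90/29 → advance +1; mR−mL=-666/29 → turn -1·90°
n=3: pose=(5,5,N); sL=30, sR=6/5; mL=81/5, mR=144/5; mL+mR=45 → advance +1; mR−mL=63/5 → turn +1·90°
n=4: pose=(5,6,W); sL=60/17, sR=12; mL=234/17, mR=-144/17; mL+mR=90/17 → advance +1; mR−mL=-378/17 → turn -1·90°
n=5: pose=(4,6,N); sL=15, sR=3/2; mL=9, mR=27/2; mL+mR=45/2 → advance +1; mR−mL=9/2 → turn +1·90°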